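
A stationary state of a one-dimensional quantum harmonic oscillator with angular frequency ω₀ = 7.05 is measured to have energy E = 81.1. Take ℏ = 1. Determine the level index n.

Invert E_n = (n + ½)ℏω₀: n = E/ℏω₀ − ½ = 11.004, so n = 11.

n = 11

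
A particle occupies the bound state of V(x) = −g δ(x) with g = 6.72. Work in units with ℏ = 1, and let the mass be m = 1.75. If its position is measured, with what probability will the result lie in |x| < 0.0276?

The normalised bound state is ψ = √κ e^{−κ|x|} with κ = mg/ℏ² = 11.76.
P(|x| < d) = ∫_{−d}^{d} κ e^{−2κ|x|} dx = 1 − e^{−2κd} = 1 − e^{−0.6492} = 0.4775.

P = 0.478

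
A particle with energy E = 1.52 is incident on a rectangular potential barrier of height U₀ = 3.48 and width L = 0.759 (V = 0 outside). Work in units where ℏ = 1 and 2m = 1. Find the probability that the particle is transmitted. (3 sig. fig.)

Since E < U₀ the interior solution is evanescent with decay constant κ = √(2m(U₀ − E))/ℏ = 1.400.
κL = 1.063, sinh(κL) = 1.274.
The exact tunnelling result is T⁻¹ = 1 + U₀² sinh²(κL) / [4E(U₀ − E)] = 2.650, so T = 0.377.

T = 0.377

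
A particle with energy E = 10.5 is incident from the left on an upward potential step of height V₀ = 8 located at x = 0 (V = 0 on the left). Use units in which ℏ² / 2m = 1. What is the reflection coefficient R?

R = 0.118

On each side the TISE gives plane waves with k = √(2m(E − V))/ℏ: k₁ = √(2·½·10.5) = 3.240, k₂ = √(2·½·2.5) = 1.581.
Matching ψ and ψ′ at x = 0 gives r = (k₁ − k₂)/(k₁ + k₂), so R = r² = 0.1184 and T = 1 − R = 0.8816.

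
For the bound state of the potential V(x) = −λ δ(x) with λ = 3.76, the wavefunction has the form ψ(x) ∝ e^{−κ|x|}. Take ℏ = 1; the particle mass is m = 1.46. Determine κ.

Integrating the TISE across x = 0 gives the cusp condition ψ'(0⁺) − ψ'(0⁻) = −(2mλ/ℏ²)ψ(0).
With ψ ∝ e^{−κ|x|} this yields −2κ = −2mλ/ℏ², so κ = mλ/ℏ² = 5.490.

κ = 5.49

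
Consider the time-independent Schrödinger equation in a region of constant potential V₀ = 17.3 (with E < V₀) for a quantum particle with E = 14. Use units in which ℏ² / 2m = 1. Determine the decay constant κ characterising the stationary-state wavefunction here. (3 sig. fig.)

Since E < V₀ the TISE in this region is ψ'' = κ²ψ with κ = √(2m(V₀ − E))/ℏ.
κ = √(2 × 0.5 × 3.3) = 1.817.

κ = 1.82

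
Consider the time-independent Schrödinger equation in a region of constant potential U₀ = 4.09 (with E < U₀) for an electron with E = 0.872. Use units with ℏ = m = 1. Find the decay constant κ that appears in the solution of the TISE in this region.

κ = 2.54

Since E < U₀ the TISE in this region is ψ'' = κ²ψ with κ = √(2m(U₀ − E))/ℏ.
κ = √(2 × 1 × 3.218) = 2.537.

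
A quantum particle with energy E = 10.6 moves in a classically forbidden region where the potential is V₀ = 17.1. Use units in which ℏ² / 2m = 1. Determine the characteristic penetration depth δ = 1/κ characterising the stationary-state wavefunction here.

Since E < V₀ the TISE in this region is ψ'' = κ²ψ with κ = √(2m(V₀ − E))/ℏ.
κ = √(2 × 0.5 × 6.5) = 2.550. The penetration depth is δ = 1/κ = 0.392.

δ = 0.392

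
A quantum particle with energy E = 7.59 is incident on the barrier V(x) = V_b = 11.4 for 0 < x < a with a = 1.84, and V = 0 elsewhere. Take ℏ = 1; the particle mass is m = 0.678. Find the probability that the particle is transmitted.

T = 0.000829

E < V_b: inside the barrier ψ ∝ e^{±κx} with κ = √(2m(V_b − E))/ℏ = 2.273.
κa = 4.182, sinh(κa) = 32.75.
The exact tunnelling result is T⁻¹ = 1 + V_b² sinh²(κa) / [4E(V_b − E)] = 1206, so T = 0.000829.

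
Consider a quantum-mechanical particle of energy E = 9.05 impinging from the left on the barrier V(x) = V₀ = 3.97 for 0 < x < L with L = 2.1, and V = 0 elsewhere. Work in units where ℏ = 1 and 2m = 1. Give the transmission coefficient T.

T = 0.921

E > V₀: inside the barrier k₂ = √(2m(E − V₀))/ℏ = 2.254, k₂L = 4.733.
Matching at both interfaces gives T⁻¹ = 1 + V₀² sin²(k₂L) / [4E(E − V₀)] = 1.086, hence T = 0.921.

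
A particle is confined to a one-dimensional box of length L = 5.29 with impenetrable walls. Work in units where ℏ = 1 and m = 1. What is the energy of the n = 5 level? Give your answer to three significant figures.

E = 4.41

Requiring ψ(0) = ψ(L) = 0 quantises k = nπ/L, hence E_n = ℏ²k²/2m = n²π²ℏ²/(2mL²).
E_5 = 5² × π² / (2 × 1 × 5.29²) = 4.409.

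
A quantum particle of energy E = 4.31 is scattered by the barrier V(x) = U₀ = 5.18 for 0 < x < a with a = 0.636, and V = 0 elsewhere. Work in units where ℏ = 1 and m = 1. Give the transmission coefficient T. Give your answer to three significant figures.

E < U₀: inside the barrier ψ ∝ e^{±κx} with κ = √(2m(U₀ − E))/ℏ = 1.319.
κa = 0.8389, sinh(κa) = 0.9409.
The exact tunnelling result is T⁻¹ = 1 + U₀² sinh²(κa) / [4E(U₀ − E)] = 2.584, so T = 0.387.

T = 0.387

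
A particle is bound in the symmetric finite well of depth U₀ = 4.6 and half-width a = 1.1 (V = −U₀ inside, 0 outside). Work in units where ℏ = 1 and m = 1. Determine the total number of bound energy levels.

Define the well-strength parameter z₀ = (a/ℏ)√(2mU₀) = 1.1 × √(2·1·4.6) = 3.336.
The even/odd transcendental equations gain one root per π/2 in z₀, giving N = 1 + ⌊2z₀/π⌋ = 1 + ⌊2.124⌋ = 3.

N = 3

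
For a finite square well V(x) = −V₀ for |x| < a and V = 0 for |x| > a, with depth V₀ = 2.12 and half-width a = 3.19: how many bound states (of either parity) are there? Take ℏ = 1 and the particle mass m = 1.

The dimensionless depth is z₀ = a√(2mV₀)/ℏ = 3.19 × √(4.240) = 6.569.
The even/odd transcendental equations gain one root per π/2 in z₀, giving N = 1 + ⌊2z₀/π⌋ = 1 + ⌊4.182⌋ = 5.

N = 5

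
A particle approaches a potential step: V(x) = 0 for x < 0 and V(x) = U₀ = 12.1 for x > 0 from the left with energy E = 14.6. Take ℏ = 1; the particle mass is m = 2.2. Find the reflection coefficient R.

The wavenumbers are k₁ = √(2mE)/ℏ = 8.015 on the left and k₂ = √(2m(E − U₀))/ℏ = 3.317 on the right.
Continuity of ψ and ψ′ at the step yields the reflection amplitude r = (k₁ − k₂)/(k₁ + k₂) = 0.4146; thus R = |r|² = 0.1719, T = 0.8281.

R = 0.172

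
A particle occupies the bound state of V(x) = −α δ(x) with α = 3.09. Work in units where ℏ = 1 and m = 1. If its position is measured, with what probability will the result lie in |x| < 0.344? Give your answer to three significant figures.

The normalised bound state is ψ = √κ e^{−κ|x|} with κ = mα/ℏ² = 3.090.
P(|x| < d) = ∫_{−d}^{d} κ e^{−2κ|x|} dx = 1 − e^{−2κd} = 1 − e^{−2.126} = 0.8807.

P = 0.881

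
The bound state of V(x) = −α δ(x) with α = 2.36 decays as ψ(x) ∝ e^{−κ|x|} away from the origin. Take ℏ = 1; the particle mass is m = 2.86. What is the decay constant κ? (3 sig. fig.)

Integrate −(ℏ²/2m)ψ'' − αδ(x)ψ = Eψ from −ε to +ε: the ψ'' term gives ψ'(0⁺) − ψ'(0⁻) and the δ term gives −(2mα/ℏ²)ψ(0).
With ψ ∝ e^{−κ|x|} this yields −2κ = −2mα/ℏ², so κ = mα/ℏ² = 6.750.

κ = 6.75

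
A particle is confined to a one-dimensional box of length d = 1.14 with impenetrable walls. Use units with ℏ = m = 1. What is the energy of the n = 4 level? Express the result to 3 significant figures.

E = 60.8

The infinite-well eigenfunctions ψ_n = √(2/d) sin(nπx/d) vanish at both walls, giving E_n = n²π²ℏ²/(2md²).
E_4 = 4² × π² / (2 × 1 × 1.14²) = 60.75.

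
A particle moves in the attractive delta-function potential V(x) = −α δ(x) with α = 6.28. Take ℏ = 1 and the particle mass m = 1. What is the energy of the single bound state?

E = -19.7

For x ≠ 0 the bound state is ψ ∝ e^{−κ|x|}; integrating the TISE across the delta gives the cusp condition 2κ = 2mα/ℏ², so κ = 6.280.
Then E = −ℏ²κ²/(2m) = −mα²/(2ℏ²) = -19.72.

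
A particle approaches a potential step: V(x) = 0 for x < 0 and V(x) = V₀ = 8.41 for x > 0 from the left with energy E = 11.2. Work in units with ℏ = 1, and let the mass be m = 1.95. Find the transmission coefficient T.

The wavenumbers are k₁ = √(2mE)/ℏ = 6.609 on the left and k₂ = √(2m(E − V₀))/ℏ = 3.299 on the right.
Matching ψ and ψ′ at x = 0 gives r = (k₁ − k₂)/(k₁ + k₂), so R = r² = 0.1116 and T = 1 − R = 0.8884.

T = 0.888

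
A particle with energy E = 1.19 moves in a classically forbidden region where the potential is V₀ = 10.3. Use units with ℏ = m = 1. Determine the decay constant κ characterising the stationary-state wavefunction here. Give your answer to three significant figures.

Since E < V₀ the TISE in this region is ψ'' = κ²ψ with κ = √(2m(V₀ − E))/ℏ.
κ = √(2 × 1 × 9.11) = 4.268.

κ = 4.27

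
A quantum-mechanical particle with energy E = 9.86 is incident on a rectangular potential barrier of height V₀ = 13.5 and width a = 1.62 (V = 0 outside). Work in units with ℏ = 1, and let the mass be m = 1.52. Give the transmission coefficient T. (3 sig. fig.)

Since E < V₀ the interior solution is evanescent with decay constant κ = √(2m(V₀ − E))/ℏ = 3.326.
κa = 5.389, sinh(κa) = 109.5.
Matching ψ, ψ′ at both faces gives T = [1 + V₀² sinh²(κa) / (4E(V₀ − E))]⁻¹ = 1/15220 = 0.0000657.

T = 0.0000657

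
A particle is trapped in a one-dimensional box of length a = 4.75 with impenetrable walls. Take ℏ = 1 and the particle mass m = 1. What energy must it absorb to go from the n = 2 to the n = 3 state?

E_n = n²π²ℏ²/(2ma²), so ΔE = (3² − 2²) π²ℏ²/(2ma²).
ΔE = 5 × π² / (2 × 1 × 4.75²) = 1.094.

ΔE = 1.09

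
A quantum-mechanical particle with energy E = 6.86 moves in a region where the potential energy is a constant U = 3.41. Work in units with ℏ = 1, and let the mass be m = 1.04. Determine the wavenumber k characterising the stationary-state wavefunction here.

k = 2.68

With E > U the solution is oscillatory, ψ ∝ e^{±ikx} with k = √(2m(E − U))/ℏ.
k = √(2 × 1.04 × 3.45) = 2.679.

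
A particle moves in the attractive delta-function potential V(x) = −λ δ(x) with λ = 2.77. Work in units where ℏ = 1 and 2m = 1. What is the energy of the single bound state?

For x ≠ 0 the bound state is ψ ∝ e^{−κ|x|}; integrating the TISE across the delta gives the cusp condition 2κ = 2mλ/ℏ², so κ = 1.385.
Then E = −ℏ²κ²/(2m) = −mλ²/(2ℏ²) = -1.918.

E = -1.92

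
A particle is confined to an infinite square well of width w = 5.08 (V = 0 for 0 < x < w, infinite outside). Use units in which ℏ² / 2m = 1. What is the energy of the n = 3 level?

E = 3.44

Requiring ψ(0) = ψ(w) = 0 quantises k = nπ/w, hence E_n = ℏ²k²/2m = n²π²ℏ²/(2mw²).
E_3 = 3² × π² / (2 × 0.5 × 5.08²) = 3.442.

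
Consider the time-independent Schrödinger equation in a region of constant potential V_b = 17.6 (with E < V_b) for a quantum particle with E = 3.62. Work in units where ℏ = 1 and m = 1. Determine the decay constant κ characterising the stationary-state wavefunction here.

κ = 5.29

Since E < V_b the TISE in this region is ψ'' = κ²ψ with κ = √(2m(V_b − E))/ℏ.
κ = √(2 × 1 × 13.98) = 5.288.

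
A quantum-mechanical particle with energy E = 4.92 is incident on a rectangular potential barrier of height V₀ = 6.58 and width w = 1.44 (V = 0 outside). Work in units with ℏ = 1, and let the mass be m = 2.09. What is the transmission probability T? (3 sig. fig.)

T = 0.00153

E < V₀: inside the barrier ψ ∝ e^{±κx} with κ = √(2m(V₀ − E))/ℏ = 2.634.
κw = 3.793, sinh(κw) = 22.19.
Matching ψ, ψ′ at both faces gives T = [1 + V₀² sinh²(κw) / (4E(V₀ − E))]⁻¹ = 1/653.4 = 0.00153.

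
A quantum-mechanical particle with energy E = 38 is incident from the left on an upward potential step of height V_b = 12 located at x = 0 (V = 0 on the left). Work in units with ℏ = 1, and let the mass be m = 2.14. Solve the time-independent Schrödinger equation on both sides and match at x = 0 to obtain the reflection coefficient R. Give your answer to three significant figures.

On each side the TISE gives plane waves with k = √(2m(E − V))/ℏ: k₁ = √(2·2.14·38) = 12.75, k₂ = √(2·2.14·26) = 10.55.
Matching ψ and ψ′ at x = 0 gives r = (k₁ − k₂)/(k₁ + k₂), so R = r² = 0.008947 and T = 1 − R = 0.9911.

R = 0.00895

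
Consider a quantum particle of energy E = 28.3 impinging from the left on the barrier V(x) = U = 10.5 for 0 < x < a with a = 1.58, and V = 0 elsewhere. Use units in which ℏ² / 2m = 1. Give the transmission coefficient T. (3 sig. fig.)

E > U: inside the barrier k₂ = √(2m(E − U))/ℏ = 4.219, k₂a = 6.666.
T = [1 + U² sin²(k₂a) / (4E(E − U))]⁻¹ = 1/1.008 = 0.992.

T = 0.992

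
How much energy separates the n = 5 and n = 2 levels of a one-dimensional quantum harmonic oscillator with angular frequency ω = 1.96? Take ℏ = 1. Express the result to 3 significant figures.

ΔE = 5.88

E_n = ℏω(n + ½), so ΔE = (5 − 2) ℏω = 3 × 1.96 = 5.880.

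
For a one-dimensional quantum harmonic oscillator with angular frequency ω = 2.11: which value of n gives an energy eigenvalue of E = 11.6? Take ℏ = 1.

Invert E_n = (n + ½)ℏω: n = E/ℏω − ½ = 4.998, so n = 5.

n = 5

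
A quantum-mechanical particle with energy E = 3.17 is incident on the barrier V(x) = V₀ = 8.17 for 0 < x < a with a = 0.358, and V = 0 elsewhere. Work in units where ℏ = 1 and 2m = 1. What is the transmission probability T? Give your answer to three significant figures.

T = 0.546

E < V₀: inside the barrier ψ ∝ e^{±κx} with κ = √(2m(V₀ − E))/ℏ = 2.236.
κa = 0.8005, sinh(κa) = 0.8888.
Matching ψ, ψ′ at both faces gives T = [1 + V₀² sinh²(κa) / (4E(V₀ − E))]⁻¹ = 1/1.832 = 0.546.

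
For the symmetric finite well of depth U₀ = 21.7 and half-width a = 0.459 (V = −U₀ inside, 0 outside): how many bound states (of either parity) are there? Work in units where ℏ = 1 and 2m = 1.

Define the well-strength parameter z₀ = (a/ℏ)√(2mU₀) = 0.459 × √(2·0.5·21.7) = 2.138.
A new bound state (alternating even/odd) appears each time z₀ passes a multiple of π/2, so N = ⌊2z₀/π⌋ + 1 = ⌊1.361⌋ + 1 = 2.

N = 2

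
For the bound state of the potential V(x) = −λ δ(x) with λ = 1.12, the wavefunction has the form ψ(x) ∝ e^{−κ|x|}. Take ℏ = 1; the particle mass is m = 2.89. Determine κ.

Integrating the TISE across x = 0 gives the cusp condition ψ'(0⁺) − ψ'(0⁻) = −(2mλ/ℏ²)ψ(0).
With ψ ∝ e^{−κ|x|} this yields −2κ = −2mλ/ℏ², so κ = mλ/ℏ² = 3.237.

κ = 3.24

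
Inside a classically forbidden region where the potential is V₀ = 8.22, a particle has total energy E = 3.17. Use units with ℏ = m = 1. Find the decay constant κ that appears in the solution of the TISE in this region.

Since E < V₀ the TISE in this region is ψ'' = κ²ψ with κ = √(2m(V₀ − E))/ℏ.
κ = √(2 × 1 × 5.05) = 3.178.

κ = 3.18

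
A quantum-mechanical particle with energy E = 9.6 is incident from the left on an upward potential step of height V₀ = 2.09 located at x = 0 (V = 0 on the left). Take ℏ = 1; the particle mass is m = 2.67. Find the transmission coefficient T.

The wavenumbers are k₁ = √(2mE)/ℏ = 7.160 on the left and k₂ = √(2m(E − V₀))/ℏ = 6.333 on the right.
Continuity of ψ and ψ′ at the step yields the reflection amplitude r = (k₁ − k₂)/(k₁ + k₂) = 0.06130; thus R = |r|² = 0.003758, T = 0.9962.

T = 0.996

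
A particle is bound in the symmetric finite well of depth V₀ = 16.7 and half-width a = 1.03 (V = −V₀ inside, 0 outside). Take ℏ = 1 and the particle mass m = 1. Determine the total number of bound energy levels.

N = 4

The dimensionless depth is z₀ = a√(2mV₀)/ℏ = 1.03 × √(33.40) = 5.953.
The even/odd transcendental equations gain one root per π/2 in z₀, giving N = 1 + ⌊2z₀/π⌋ = 1 + ⌊3.790⌋ = 4.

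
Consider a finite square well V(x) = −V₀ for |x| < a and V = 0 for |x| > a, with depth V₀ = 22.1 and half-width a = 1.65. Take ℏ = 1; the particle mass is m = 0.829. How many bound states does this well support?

The dimensionless depth is z₀ = a√(2mV₀)/ℏ = 1.65 × √(36.64) = 9.988.
A new bound state (alternating even/odd) appears each time z₀ passes a multiple of π/2, so N = ⌊2z₀/π⌋ + 1 = ⌊6.358⌋ + 1 = 7.

N = 7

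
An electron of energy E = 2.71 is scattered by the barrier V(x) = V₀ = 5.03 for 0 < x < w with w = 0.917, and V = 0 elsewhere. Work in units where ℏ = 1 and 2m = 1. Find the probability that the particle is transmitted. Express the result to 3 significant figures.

E < V₀: inside the barrier ψ ∝ e^{±κx} with κ = √(2m(V₀ − E))/ℏ = 1.523.
κw = 1.397, sinh(κw) = 1.897.
Matching ψ, ψ′ at both faces gives T = [1 + V₀² sinh²(κw) / (4E(V₀ − E))]⁻¹ = 1/4.621 = 0.216.

T = 0.216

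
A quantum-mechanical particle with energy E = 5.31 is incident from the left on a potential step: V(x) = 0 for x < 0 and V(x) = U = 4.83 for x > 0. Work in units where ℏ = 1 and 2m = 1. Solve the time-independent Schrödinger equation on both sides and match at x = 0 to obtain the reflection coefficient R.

On each side the TISE gives plane waves with k = √(2m(E − V))/ℏ: k₁ = √(2·½·5.31) = 2.304, k₂ = √(2·½·0.48) = 0.6928.
Continuity of ψ and ψ′ at the step yields the reflection amplitude r = (k₁ − k₂)/(k₁ + k₂) = 0.5377; thus R = |r|² = 0.2891, T = 0.7109.

R = 0.289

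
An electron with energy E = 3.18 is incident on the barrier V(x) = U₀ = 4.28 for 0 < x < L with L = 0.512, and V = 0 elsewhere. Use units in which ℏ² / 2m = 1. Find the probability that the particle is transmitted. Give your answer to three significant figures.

T = 0.707

Since E < U₀ the interior solution is evanescent with decay constant κ = √(2m(U₀ − E))/ℏ = 1.049.
κL = 0.5370, sinh(κL) = 0.5632.
Matching ψ, ψ′ at both faces gives T = [1 + U₀² sinh²(κL) / (4E(U₀ − E))]⁻¹ = 1/1.415 = 0.707.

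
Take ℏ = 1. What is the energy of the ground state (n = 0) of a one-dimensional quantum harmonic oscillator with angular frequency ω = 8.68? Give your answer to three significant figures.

E = 4.34

Using E_n = (n + ½)ℏω: E_0 = 0.5 × 8.68 = 4.340.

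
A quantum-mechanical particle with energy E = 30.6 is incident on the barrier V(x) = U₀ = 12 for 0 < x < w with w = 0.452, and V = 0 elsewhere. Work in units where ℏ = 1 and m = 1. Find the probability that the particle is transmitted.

T = 0.991

E > U₀: inside the barrier k₂ = √(2m(E − U₀))/ℏ = 6.099, k₂w = 2.757.
Matching at both interfaces gives T⁻¹ = 1 + U₀² sin²(k₂w) / [4E(E − U₀)] = 1.009, hence T = 0.991.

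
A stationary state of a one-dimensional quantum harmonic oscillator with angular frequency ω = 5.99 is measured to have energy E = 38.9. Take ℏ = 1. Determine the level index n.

E_n = ℏω(n + ½) ⇒ n = E/(ℏω) − ½ = 38.9/5.99 − 0.5 = 5.994 → n = 6.

n = 6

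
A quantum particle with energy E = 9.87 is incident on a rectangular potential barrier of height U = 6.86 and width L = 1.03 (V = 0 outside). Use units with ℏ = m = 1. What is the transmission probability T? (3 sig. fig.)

E > U: inside the barrier k₂ = √(2m(E − U))/ℏ = 2.454, k₂L = 2.527.
T = [1 + U² sin²(k₂L) / (4E(E − U))]⁻¹ = 1/1.132 = 0.884.

T = 0.884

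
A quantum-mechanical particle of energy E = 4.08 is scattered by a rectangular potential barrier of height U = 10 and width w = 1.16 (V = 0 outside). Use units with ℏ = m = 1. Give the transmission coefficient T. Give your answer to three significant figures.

E < U: inside the barrier ψ ∝ e^{±κx} with κ = √(2m(U − E))/ℏ = 3.441.
κw = 3.991, sinh(κw) = 27.06.
Matching ψ, ψ′ at both faces gives T = [1 + U² sinh²(κw) / (4E(U − E))]⁻¹ = 1/758.8 = 0.00132.

T = 0.00132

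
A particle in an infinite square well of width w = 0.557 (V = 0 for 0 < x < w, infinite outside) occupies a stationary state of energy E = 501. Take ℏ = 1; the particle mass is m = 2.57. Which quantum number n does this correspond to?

n = 9

For an infinite well E_n = n²π²ℏ²/(2mw²), so n = (w/πℏ)√(2mE).
n = (0.557/π) × √(2 × 2.57 × 501) = 8.997 → n = 9.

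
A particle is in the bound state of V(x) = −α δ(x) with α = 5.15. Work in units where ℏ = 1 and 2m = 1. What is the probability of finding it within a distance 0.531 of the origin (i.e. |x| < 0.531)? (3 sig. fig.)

P = 0.935

The normalised bound state is ψ = √κ e^{−κ|x|} with κ = mα/ℏ² = 2.575.
P(|x| < d) = ∫_{−d}^{d} κ e^{−2κ|x|} dx = 1 − e^{−2κd} = 1 − e^{−2.735} = 0.9351.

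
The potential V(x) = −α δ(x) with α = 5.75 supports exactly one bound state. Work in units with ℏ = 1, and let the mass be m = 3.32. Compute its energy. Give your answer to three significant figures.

The bound state is ψ(x) = √κ e^{−κ|x|}. The derivative jump ψ'(0⁺) − ψ'(0⁻) = −(2mα/ℏ²)ψ(0) fixes κ = mα/ℏ² = 19.09.
Then E = −ℏ²κ²/(2m) = −mα²/(2ℏ²) = -54.88.

E = -54.9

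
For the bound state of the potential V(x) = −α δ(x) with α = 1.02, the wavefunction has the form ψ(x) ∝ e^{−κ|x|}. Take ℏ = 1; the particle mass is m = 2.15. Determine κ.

κ = 2.19

Integrate −(ℏ²/2m)ψ'' − αδ(x)ψ = Eψ from −ε to +ε: the ψ'' term gives ψ'(0⁺) − ψ'(0⁻) and the δ term gives −(2mα/ℏ²)ψ(0).
With ψ ∝ e^{−κ|x|} this yields −2κ = −2mα/ℏ², so κ = mα/ℏ² = 2.193.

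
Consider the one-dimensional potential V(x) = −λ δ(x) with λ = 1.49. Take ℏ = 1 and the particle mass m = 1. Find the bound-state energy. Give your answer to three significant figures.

E = -1.11

The bound state is ψ(x) = √κ e^{−κ|x|}. The derivative jump ψ'(0⁺) − ψ'(0⁻) = −(2mλ/ℏ²)ψ(0) fixes κ = mλ/ℏ² = 1.490.
Then E = −ℏ²κ²/(2m) = −mλ²/(2ℏ²) = -1.110.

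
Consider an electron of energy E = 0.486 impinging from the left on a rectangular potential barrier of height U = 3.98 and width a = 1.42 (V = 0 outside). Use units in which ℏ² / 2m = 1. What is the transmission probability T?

Since E < U the interior solution is evanescent with decay constant κ = √(2m(U − E))/ℏ = 1.869.
κa = 2.654, sinh(κa) = 7.072.
Matching ψ, ψ′ at both faces gives T = [1 + U² sinh²(κa) / (4E(U − E))]⁻¹ = 1/117.6 = 0.00850.

T = 0.00850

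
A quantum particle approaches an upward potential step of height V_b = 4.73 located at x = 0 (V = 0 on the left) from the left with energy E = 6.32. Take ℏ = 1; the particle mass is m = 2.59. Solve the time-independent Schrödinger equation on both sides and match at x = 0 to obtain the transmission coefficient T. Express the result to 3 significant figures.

T = 0.890

The wavenumbers are k₁ = √(2mE)/ℏ = 5.722 on the left and k₂ = √(2m(E − V_b))/ℏ = 2.870 on the right.
Matching ψ and ψ′ at x = 0 gives r = (k₁ − k₂)/(k₁ + k₂), so R = r² = 0.1102 and T = 1 − R = 0.8898.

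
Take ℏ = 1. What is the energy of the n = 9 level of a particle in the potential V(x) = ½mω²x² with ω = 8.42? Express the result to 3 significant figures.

Using E_n = (n + ½)ℏω: E_9 = 9.5 × 8.42 = 79.99.

E = 80.0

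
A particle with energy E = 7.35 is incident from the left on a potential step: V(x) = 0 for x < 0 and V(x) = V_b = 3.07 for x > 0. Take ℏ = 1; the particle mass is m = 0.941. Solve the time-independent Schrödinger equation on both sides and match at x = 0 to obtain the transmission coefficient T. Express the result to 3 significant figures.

T = 0.982

On each side the TISE gives plane waves with k = √(2m(E − V))/ℏ: k₁ = √(2·0.941·7.35) = 3.719, k₂ = √(2·0.941·4.28) = 2.838.
Continuity of ψ and ψ′ at the step yields the reflection amplitude r = (k₁ − k₂)/(k₁ + k₂) = 0.1344; thus R = |r|² = 0.01806, T = 0.9819.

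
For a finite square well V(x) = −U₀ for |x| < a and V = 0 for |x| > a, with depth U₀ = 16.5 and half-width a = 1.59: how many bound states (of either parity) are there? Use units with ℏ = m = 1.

N = 6

The dimensionless depth is z₀ = a√(2mU₀)/ℏ = 1.59 × √(33.00) = 9.134.
A new bound state (alternating even/odd) appears each time z₀ passes a multiple of π/2, so N = ⌊2z₀/π⌋ + 1 = ⌊5.815⌋ + 1 = 6.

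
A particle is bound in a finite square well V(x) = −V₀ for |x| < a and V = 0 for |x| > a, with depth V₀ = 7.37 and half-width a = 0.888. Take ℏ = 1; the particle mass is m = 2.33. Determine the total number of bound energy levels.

The dimensionless depth is z₀ = a√(2mV₀)/ℏ = 0.888 × √(34.34) = 5.204.
The even/odd transcendental equations gain one root per π/2 in z₀, giving N = 1 + ⌊2z₀/π⌋ = 1 + ⌊3.313⌋ = 4.

N = 4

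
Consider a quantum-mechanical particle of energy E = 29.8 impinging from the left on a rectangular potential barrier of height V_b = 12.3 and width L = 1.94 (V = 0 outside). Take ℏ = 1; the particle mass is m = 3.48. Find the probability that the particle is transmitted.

E > V_b: inside the barrier k₂ = √(2m(E − V_b))/ℏ = 11.04, k₂L = 21.41.
T = [1 + V_b² sin²(k₂L) / (4E(E − V_b))]⁻¹ = 1/1.022 = 0.979.

T = 0.979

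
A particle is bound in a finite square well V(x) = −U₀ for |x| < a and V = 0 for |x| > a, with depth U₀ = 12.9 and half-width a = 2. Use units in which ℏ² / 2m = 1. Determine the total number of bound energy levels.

N = 5

Define the well-strength parameter z₀ = (a/ℏ)√(2mU₀) = 2 × √(2·0.5·12.9) = 7.183.
A new bound state (alternating even/odd) appears each time z₀ passes a multiple of π/2, so N = ⌊2z₀/π⌋ + 1 = ⌊4.573⌋ + 1 = 5.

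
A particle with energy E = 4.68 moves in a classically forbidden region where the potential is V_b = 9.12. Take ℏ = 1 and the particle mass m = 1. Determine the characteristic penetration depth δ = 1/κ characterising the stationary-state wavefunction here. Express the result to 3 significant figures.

Since E < V_b the TISE in this region is ψ'' = κ²ψ with κ = √(2m(V_b − E))/ℏ.
κ = √(2 × 1 × 4.44) = 2.980. The penetration depth is δ = 1/κ = 0.336.

δ = 0.336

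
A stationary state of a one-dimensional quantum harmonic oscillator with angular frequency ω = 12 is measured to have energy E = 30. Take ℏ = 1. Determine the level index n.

Invert E_n = (n + ½)ℏω: n = E/ℏω − ½ = 2.000, so n = 2.

n = 2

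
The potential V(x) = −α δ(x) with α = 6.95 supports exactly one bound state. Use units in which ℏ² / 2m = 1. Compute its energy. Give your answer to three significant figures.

E = -12.1

The bound state is ψ(x) = √κ e^{−κ|x|}. The derivative jump ψ'(0⁺) − ψ'(0⁻) = −(2mα/ℏ²)ψ(0) fixes κ = mα/ℏ² = 3.475.
Then E = −ℏ²κ²/(2m) = −mα²/(2ℏ²) = -12.08.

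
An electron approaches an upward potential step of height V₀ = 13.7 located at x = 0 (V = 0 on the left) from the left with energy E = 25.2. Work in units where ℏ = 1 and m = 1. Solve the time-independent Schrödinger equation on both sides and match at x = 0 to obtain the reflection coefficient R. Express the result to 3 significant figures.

R = 0.0375

The wavenumbers are k₁ = √(2mE)/ℏ = 7.099 on the left and k₂ = √(2m(E − V₀))/ℏ = 4.796 on the right.
Continuity of ψ and ψ′ at the step yields the reflection amplitude r = (k₁ − k₂)/(k₁ + k₂) = 0.1936; thus R = |r|² = 0.03750, T = 0.9625.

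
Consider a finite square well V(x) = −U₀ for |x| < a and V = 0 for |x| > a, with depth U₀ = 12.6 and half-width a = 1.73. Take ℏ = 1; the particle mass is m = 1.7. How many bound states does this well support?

N = 8

Define the well-strength parameter z₀ = (a/ℏ)√(2mU₀) = 1.73 × √(2·1.7·12.6) = 11.32.
The even/odd transcendental equations gain one root per π/2 in z₀, giving N = 1 + ⌊2z₀/π⌋ = 1 + ⌊7.209⌋ = 8.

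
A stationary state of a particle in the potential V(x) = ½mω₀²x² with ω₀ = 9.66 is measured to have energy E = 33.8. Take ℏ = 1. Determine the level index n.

n = 3

Invert E_n = (n + ½)ℏω₀: n = E/ℏω₀ − ½ = 2.999, so n = 3.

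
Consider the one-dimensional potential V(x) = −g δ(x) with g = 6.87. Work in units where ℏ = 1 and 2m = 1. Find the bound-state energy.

The bound state is ψ(x) = √κ e^{−κ|x|}. The derivative jump ψ'(0⁺) − ψ'(0⁻) = −(2mg/ℏ²)ψ(0) fixes κ = mg/ℏ² = 3.435.
Then E = −ℏ²κ²/(2m) = −mg²/(2ℏ²) = -11.80.

E = -11.8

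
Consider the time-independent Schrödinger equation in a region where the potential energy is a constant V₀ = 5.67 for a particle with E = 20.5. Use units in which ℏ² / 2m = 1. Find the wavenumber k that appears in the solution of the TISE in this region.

With E > V₀ the solution is oscillatory, ψ ∝ e^{±ikx} with k = √(2m(E − V₀))/ℏ.
k = √(2 × 0.5 × 14.83) = 3.851.

k = 3.85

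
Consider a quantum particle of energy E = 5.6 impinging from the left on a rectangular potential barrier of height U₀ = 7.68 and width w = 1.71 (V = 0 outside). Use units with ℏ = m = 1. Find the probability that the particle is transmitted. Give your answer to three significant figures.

E < U₀: inside the barrier ψ ∝ e^{±κx} with κ = √(2m(U₀ − E))/ℏ = 2.040.
κw = 3.488, sinh(κw) = 16.34.
The exact tunnelling result is T⁻¹ = 1 + U₀² sinh²(κw) / [4E(U₀ − E)] = 339.0, so T = 0.00295.

T = 0.00295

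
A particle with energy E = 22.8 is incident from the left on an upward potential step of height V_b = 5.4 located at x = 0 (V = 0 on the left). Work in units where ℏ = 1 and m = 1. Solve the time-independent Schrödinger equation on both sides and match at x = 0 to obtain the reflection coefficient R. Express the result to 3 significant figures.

The wavenumbers are k₁ = √(2mE)/ℏ = 6.753 on the left and k₂ = √(2m(E − V_b))/ℏ = 5.899 on the right.
Matching ψ and ψ′ at x = 0 gives r = (k₁ − k₂)/(k₁ + k₂), so R = r² = 0.004552 and T = 1 − R = 0.9954.

R = 0.00455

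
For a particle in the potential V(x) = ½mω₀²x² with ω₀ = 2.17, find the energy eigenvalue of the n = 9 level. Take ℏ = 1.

The oscillator eigenvalues are E_n = ℏω₀(n + ½), so E_9 = 2.17 × 9.5 = 20.62.

E = 20.6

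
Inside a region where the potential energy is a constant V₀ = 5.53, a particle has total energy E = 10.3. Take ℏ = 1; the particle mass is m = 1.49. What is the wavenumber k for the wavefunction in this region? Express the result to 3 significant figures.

k = 3.77

With E > V₀ the solution is oscillatory, ψ ∝ e^{±ikx} with k = √(2m(E − V₀))/ℏ.
k = √(2 × 1.49 × 4.77) = 3.770.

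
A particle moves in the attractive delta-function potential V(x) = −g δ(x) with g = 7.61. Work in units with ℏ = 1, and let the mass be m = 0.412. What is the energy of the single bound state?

E = -11.9

For x ≠ 0 the bound state is ψ ∝ e^{−κ|x|}; integrating the TISE across the delta gives the cusp condition 2κ = 2mg/ℏ², so κ = 3.135.
Then E = −ℏ²κ²/(2m) = −mg²/(2ℏ²) = -11.93.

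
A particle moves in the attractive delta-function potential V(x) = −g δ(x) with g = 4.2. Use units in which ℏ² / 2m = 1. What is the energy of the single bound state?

E = -4.41

The bound state is ψ(x) = √κ e^{−κ|x|}. The derivative jump ψ'(0⁺) − ψ'(0⁻) = −(2mg/ℏ²)ψ(0) fixes κ = mg/ℏ² = 2.100.
Then E = −ℏ²κ²/(2m) = −mg²/(2ℏ²) = -4.410.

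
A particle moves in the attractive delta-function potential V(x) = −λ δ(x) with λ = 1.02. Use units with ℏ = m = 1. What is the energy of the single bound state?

E = -0.520

For x ≠ 0 the bound state is ψ ∝ e^{−κ|x|}; integrating the TISE across the delta gives the cusp condition 2κ = 2mλ/ℏ², so κ = 1.020.
Then E = −ℏ²κ²/(2m) = −mλ²/(2ℏ²) = -0.5202.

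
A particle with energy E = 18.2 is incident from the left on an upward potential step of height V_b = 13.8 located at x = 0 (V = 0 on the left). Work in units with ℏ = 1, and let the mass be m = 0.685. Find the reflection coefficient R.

The wavenumbers are k₁ = √(2mE)/ℏ = 4.993 on the left and k₂ = √(2m(E − V_b))/ℏ = 2.455 on the right.
Matching ψ and ψ′ at x = 0 gives r = (k₁ − k₂)/(k₁ + k₂), so R = r² = 0.1161 and T = 1 − R = 0.8839.

R = 0.116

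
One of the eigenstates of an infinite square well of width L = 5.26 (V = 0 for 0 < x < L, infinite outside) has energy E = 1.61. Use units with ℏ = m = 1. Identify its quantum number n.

From E_n = n²π²ℏ²/(2mL²) invert to n = √(2mL²E)/(πℏ).
n = (5.26/π) × √(2 × 1 × 1.61) = 3.004 → n = 3.

n = 3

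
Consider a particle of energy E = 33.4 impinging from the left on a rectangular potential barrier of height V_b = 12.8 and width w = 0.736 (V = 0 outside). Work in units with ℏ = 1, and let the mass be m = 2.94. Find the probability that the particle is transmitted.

Above the barrier the interior wavenumber is k₂ = √(2m(E − V_b))/ℏ = 11.01, giving phase k₂w = 8.100.
T = [1 + V_b² sin²(k₂w) / (4E(E − V_b))]⁻¹ = 1/1.056 = 0.947.

T = 0.947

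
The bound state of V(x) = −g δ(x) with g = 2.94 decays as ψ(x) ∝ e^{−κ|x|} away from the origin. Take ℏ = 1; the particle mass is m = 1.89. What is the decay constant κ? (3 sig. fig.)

Integrate −(ℏ²/2m)ψ'' − gδ(x)ψ = Eψ from −ε to +ε: the ψ'' term gives ψ'(0⁺) − ψ'(0⁻) and the δ term gives −(2mg/ℏ²)ψ(0).
With ψ ∝ e^{−κ|x|} this yields −2κ = −2mg/ℏ², so κ = mg/ℏ² = 5.557.

κ = 5.56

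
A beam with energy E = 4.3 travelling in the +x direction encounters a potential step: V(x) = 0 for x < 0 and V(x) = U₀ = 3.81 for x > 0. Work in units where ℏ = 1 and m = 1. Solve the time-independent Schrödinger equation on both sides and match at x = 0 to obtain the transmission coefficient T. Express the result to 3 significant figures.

The wavenumbers are k₁ = √(2mE)/ℏ = 2.933 on the left and k₂ = √(2m(E − U₀))/ℏ = 0.9899 on the right.
Continuity of ψ and ψ′ at the step yields the reflection amplitude r = (k₁ − k₂)/(k₁ + k₂) = 0.4952; thus R = |r|² = 0.2453, T = 0.7547.

T = 0.755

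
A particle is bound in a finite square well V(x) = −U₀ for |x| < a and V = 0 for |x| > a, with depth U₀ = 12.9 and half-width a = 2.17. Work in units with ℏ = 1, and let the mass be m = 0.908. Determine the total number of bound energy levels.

N = 7

The dimensionless depth is z₀ = a√(2mU₀)/ℏ = 2.17 × √(23.43) = 10.50.
A new bound state (alternating even/odd) appears each time z₀ passes a multiple of π/2, so N = ⌊2z₀/π⌋ + 1 = ⌊6.686⌋ + 1 = 7.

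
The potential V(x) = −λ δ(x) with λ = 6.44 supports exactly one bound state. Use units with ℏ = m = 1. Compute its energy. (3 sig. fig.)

The bound state is ψ(x) = √κ e^{−κ|x|}. The derivative jump ψ'(0⁺) − ψ'(0⁻) = −(2mλ/ℏ²)ψ(0) fixes κ = mλ/ℏ² = 6.440.
Then E = −ℏ²κ²/(2m) = −mλ²/(2ℏ²) = -20.74.

E = -20.7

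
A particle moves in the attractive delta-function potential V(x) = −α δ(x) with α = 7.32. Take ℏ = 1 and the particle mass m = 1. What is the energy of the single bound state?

E = -26.8

For x ≠ 0 the bound state is ψ ∝ e^{−κ|x|}; integrating the TISE across the delta gives the cusp condition 2κ = 2mα/ℏ², so κ = 7.320.
Then E = −ℏ²κ²/(2m) = −mα²/(2ℏ²) = -26.79.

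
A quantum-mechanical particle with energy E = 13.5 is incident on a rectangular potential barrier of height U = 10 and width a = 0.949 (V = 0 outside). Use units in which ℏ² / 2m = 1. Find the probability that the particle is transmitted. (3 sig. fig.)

T = 0.663

Above the barrier the interior wavenumber is k₂ = √(2m(E − U))/ℏ = 1.871, giving phase k₂a = 1.775.
T = [1 + U² sin²(k₂a) / (4E(E − U))]⁻¹ = 1/1.507 = 0.663.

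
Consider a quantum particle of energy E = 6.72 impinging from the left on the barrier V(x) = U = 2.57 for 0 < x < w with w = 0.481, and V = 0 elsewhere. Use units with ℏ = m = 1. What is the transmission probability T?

E > U: inside the barrier k₂ = √(2m(E − U))/ℏ = 2.881, k₂w = 1.386.
T = [1 + U² sin²(k₂w) / (4E(E − U))]⁻¹ = 1/1.057 = 0.946.

T = 0.946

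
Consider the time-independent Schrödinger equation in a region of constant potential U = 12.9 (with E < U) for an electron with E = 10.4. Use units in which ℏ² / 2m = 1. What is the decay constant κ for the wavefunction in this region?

κ = 1.58

Since E < U the TISE in this region is ψ'' = κ²ψ with κ = √(2m(U − E))/ℏ.
κ = √(2 × 0.5 × 2.5) = 1.581.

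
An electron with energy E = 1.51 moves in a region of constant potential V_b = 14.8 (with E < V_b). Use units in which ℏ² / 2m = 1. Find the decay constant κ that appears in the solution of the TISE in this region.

κ = 3.65

Since E < V_b the TISE in this region is ψ'' = κ²ψ with κ = √(2m(V_b − E))/ℏ.
κ = √(2 × 0.5 × 13.29) = 3.646.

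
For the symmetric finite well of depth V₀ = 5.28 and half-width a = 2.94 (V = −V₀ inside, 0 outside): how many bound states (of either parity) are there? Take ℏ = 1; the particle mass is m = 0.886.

N = 6

Define the well-strength parameter z₀ = (a/ℏ)√(2mV₀) = 2.94 × √(2·0.886·5.28) = 8.993.
The even/odd transcendental equations gain one root per π/2 in z₀, giving N = 1 + ⌊2z₀/π⌋ = 1 + ⌊5.725⌋ = 6.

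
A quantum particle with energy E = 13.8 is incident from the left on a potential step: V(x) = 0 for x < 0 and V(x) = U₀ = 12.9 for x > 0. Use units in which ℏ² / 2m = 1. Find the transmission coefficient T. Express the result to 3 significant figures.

The wavenumbers are k₁ = √(2mE)/ℏ = 3.715 on the left and k₂ = √(2m(E − U₀))/ℏ = 0.9487 on the right.
Matching ψ and ψ′ at x = 0 gives r = (k₁ − k₂)/(k₁ + k₂), so R = r² = 0.3518 and T = 1 − R = 0.6482.

T = 0.648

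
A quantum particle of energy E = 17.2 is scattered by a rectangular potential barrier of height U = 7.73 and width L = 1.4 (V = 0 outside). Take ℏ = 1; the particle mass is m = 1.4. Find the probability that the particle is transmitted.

Above the barrier the interior wavenumber is k₂ = √(2m(E − U))/ℏ = 5.149, giving phase k₂L = 7.209.
Matching at both interfaces gives T⁻¹ = 1 + U² sin²(k₂L) / [4E(E − U)] = 1.059, hence T = 0.945.

T = 0.945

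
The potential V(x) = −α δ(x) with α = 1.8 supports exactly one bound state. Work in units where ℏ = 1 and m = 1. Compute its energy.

E = -1.62

The bound state is ψ(x) = √κ e^{−κ|x|}. The derivative jump ψ'(0⁺) − ψ'(0⁻) = −(2mα/ℏ²)ψ(0) fixes κ = mα/ℏ² = 1.800.
Then E = −ℏ²κ²/(2m) = −mα²/(2ℏ²) = -1.620.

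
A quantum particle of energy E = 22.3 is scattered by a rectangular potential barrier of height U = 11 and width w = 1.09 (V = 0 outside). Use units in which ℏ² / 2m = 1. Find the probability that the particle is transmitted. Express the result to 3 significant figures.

T = 0.971

E > U: inside the barrier k₂ = √(2m(E − U))/ℏ = 3.362, k₂w = 3.664.
Matching at both interfaces gives T⁻¹ = 1 + U² sin²(k₂w) / [4E(E − U)] = 1.030, hence T = 0.971.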